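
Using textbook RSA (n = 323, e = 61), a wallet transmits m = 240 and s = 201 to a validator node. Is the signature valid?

invalid

s^61 mod 323 = 277
The recovered value 277 does not match the digest 240.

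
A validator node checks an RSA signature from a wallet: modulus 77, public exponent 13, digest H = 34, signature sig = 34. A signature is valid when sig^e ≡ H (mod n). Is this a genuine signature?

sig^13 mod 77 = 34
sig^13 mod 77 = 34 matches H.

genuine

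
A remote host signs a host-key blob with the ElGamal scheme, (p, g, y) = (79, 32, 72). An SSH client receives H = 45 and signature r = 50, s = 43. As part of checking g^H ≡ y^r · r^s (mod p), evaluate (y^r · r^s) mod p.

52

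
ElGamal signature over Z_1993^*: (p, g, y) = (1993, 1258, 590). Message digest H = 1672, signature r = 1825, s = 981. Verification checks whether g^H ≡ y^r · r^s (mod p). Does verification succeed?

Left side g^H mod p:
Squares mod 1993: 1258^1≡1258, 1258^2≡122, 1258^4≡933, 1258^8≡1541, 1258^16≡1018, 1258^32≡1957, 1258^64≡1296, 1258^128≡1510, 1258^256≡108, 1258^512≡1699, 1258^1024≡737
1672 = 1024 + 512 + 128 + 8, so 1258^1672 ≡ 737·1699·1510·1541 ≡ 1275 (mod 1993)
Right side y^r · r^s mod p:
Squares mod 1993: 590^1≡590, 590^2≡1318, 590^4≡1221, 590^8≡77, 590^16≡1943, 590^32≡507, 590^64≡1945, 590^128≡311, 590^256≡1057, 590^512≡1169, 590^1024≡1356
1825 = 1024 + 512 + 256 + 32 + 1, so 590^1825 ≡ 1356·1169·1057·507·590 ≡ 691 (mod 1993)
Squares mod 1993: 1825^1≡1825, 1825^2≡322, 1825^4≡48, 1825^8≡311, 1825^16≡1057, 1825^32≡1169, 1825^64≡1356, 1825^128≡1190, 1825^256≡1070, 1825^512≡918
981 = 512 + 256 + 128 + 64 + 16 + 4 + 1, so 1825^981 ≡ 918·1070·1190·1356·1057·48·1825 ≡ 1584 (mod 1993)
691·1584 = 1094544 ≡ 387 (mod 1993)
1275 ≠ 387, so verification fails.

fails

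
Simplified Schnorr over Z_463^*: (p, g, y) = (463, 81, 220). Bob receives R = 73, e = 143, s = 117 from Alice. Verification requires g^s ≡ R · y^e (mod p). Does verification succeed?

g^s mod p:
Squares mod 463: 81^1≡81, 81^2≡79, 81^4≡222, 81^8≡206, 81^16≡303, 81^32≡135, 81^64≡168
117 = 64 + 32 + 16 + 4 + 1, so 81^117 ≡ 168·135·303·222·81 ≡ 266 (mod 463)
R · y^e mod p:
Squares mod 463: 220^1≡220, 220^2≡248, 220^4≡388, 220^8≡69, 220^16≡131, 220^32≡30, 220^64≡437, 220^128≡213
143 = 128 + 8 + 4 + 2 + 1, so 220^143 ≡ 213·69·388·248·220 ≡ 251 (mod 463)
73·251 = 18323 ≡ 266 (mod 463)
266 ≡ 266 (mod 463); signature holds.

passes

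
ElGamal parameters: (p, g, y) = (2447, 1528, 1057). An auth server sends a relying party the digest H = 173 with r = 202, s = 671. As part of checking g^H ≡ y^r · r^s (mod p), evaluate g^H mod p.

1528^173 mod 2447 = 1800

1800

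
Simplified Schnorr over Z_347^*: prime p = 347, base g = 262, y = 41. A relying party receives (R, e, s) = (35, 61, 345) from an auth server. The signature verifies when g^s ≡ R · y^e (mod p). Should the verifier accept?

accept

g^s mod p:
262^345 mod 347 = 298
R · y^e mod p:
41^61 mod 347 = 68
35·68 = 2380 ≡ 298 (mod 347)
298 ≡ 298 (mod 347); signature holds.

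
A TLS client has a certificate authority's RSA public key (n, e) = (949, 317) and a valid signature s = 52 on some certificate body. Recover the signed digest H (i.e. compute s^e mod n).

s^2 ≡ 52^2 = 2704 ≡ 806
s^4 ≡ 806^2 = 649636 ≡ 520
s^8 ≡ 520^2 = 270400 ≡ 884
s^16 ≡ 884^2 = 781456 ≡ 429
s^32 ≡ 429^2 = 184041 ≡ 884
s^64 ≡ 884^2 = 781456 ≡ 429
s^128 ≡ 429^2 = 184041 ≡ 884
s^256 ≡ 884^2 = 781456 ≡ 429
317 = 256 + 32 + 16 + 8 + 4 + 1, so s^317 ≡ 429·884·429·884·520·52 ≡ 468 (mod 949)

468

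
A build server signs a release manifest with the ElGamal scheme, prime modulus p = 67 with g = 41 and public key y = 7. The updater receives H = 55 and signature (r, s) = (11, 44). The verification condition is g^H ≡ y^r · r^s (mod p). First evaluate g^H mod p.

38

Squares mod 67: 41^1≡41, 41^2≡6, 41^4≡36, 41^8≡23, 41^16≡60, 41^32≡49
55 = 32 + 16 + 4 + 2 + 1, so 41^55 ≡ 49·60·36·6·41 ≡ 38 (mod 67)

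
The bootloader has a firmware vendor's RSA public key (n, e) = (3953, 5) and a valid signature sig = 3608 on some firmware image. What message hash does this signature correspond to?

sig^5 mod 3953 = 1170

1170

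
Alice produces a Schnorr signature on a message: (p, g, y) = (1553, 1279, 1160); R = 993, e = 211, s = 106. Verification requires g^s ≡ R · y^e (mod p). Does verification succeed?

g^s mod p:
1279^2 = 1635841 ≡ 532
1279^4 ≡ 532^2 = 283024 ≡ 378
1279^8 ≡ 378^2 = 142884 ≡ 8
1279^16 ≡ 8^2 = 64
1279^32 ≡ 64^2 = 4096 ≡ 990
1279^64 ≡ 990^2 = 980100 ≡ 157
106 = 64 + 32 + 8 + 2, so 1279^106 ≡ 157·990·8·532 ≡ 412 (mod 1553)
R · y^e mod p:
1160^2 = 1345600 ≡ 702
1160^4 ≡ 702^2 = 492804 ≡ 503
1160^8 ≡ 503^2 = 253009 ≡ 1423
1160^16 ≡ 1423^2 = 2024929 ≡ 1370
1160^32 ≡ 1370^2 = 1876900 ≡ 876
1160^64 ≡ 876^2 = 767376 ≡ 194
1160^128 ≡ 194^2 = 37636 ≡ 364
211 = 128 + 64 + 16 + 2 + 1, so 1160^211 ≡ 364·194·1370·702·1160 ≡ 208 (mod 1553)
993·208 = 206544 ≡ 1548 (mod 1553)
412 ≠ 1548; the check fails.

fails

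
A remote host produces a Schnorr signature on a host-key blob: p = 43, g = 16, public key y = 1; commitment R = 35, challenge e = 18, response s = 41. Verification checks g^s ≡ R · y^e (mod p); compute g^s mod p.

35

16^2 = 256 ≡ 41
16^4 ≡ 41^2 = 1681 ≡ 4
16^8 ≡ 4^2 = 16
16^16 ≡ 16^2 = 256 ≡ 41
16^32 ≡ 41^2 = 1681 ≡ 4
41 = 32 + 8 + 1, so 16^41 ≡ 4·16·16 ≡ 35 (mod 43)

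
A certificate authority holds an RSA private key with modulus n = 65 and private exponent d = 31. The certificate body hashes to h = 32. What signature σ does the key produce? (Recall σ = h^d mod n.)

h^2 ≡ 32^2 = 1024 ≡ 49
h^4 ≡ 49^2 = 2401 ≡ 61
h^8 ≡ 61^2 = 3721 ≡ 16
h^16 ≡ 16^2 = 256 ≡ 61
31 = 16 + 8 + 4 + 2 + 1, so h^31 ≡ 61·16·61·49·32 ≡ 33 (mod 65)

33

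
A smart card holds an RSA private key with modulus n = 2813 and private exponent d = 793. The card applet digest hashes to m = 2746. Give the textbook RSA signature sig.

Squares mod 2813: m^1≡2746, m^2≡1676, m^4≡1602, m^8≡948, m^16≡1357, m^32≡1747, m^64≡2717, m^128≡777, m^256≡1747, m^512≡2717
793 = 512 + 256 + 16 + 8 + 1, so m^793 ≡ 2717·1747·1357·948·2746 ≡ 951 (mod 2813)

951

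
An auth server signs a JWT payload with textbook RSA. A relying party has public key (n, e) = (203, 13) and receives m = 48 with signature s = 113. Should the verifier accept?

s^2 ≡ 113^2 = 12769 ≡ 183
s^4 ≡ 183^2 = 33489 ≡ 197
s^8 ≡ 197^2 = 38809 ≡ 36
13 = 8 + 4 + 1, so s^13 ≡ 36·197·113 ≡ 155 (mod 203)
s^13 mod 203 = 155, but m = 48.

reject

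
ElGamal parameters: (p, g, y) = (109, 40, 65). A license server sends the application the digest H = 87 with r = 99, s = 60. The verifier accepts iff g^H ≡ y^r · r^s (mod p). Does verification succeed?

Left side g^H mod p:
Squares mod 109: 40^1≡40, 40^2≡74, 40^4≡26, 40^8≡22, 40^16≡48, 40^32≡15, 40^64≡7
87 = 64 + 16 + 4 + 2 + 1, so 40^87 ≡ 7·48·26·74·40 ≡ 54 (mod 109)
Right side y^r · r^s mod p:
Squares mod 109: 65^1≡65, 65^2≡83, 65^4≡22, 65^8≡48, 65^16≡15, 65^32≡7, 65^64≡49
99 = 64 + 32 + 2 + 1, so 65^99 ≡ 49·7·83·65 ≡ 101 (mod 109)
Squares mod 109: 99^1≡99, 99^2≡100, 99^4≡81, 99^8≡21, 99^16≡5, 99^32≡25
60 = 32 + 16 + 8 + 4, so 99^60 ≡ 25·5·21·81 ≡ 75 (mod 109)
101·75 = 7575 ≡ 54 (mod 109)
54 ≡ 54 (mod 109), so the signature is genuine.

passes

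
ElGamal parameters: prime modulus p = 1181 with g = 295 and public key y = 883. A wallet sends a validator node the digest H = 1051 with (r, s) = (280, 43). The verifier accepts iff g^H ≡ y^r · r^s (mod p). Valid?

no

Left side g^H mod p:
295^1051 mod 1181 = 608
Right side y^r · r^s mod p:
883^280 mod 1181 = 753
280^43 mod 1181 = 178
753·178 = 134034 ≡ 581 (mod 1181)
608 ≠ 581, so verification fails.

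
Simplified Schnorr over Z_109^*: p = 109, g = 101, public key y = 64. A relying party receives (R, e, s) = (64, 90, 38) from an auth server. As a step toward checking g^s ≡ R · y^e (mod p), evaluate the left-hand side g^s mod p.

Squares mod 109: 101^1≡101, 101^2≡64, 101^4≡63, 101^8≡45, 101^16≡63, 101^32≡45
38 = 32 + 4 + 2, so 101^38 ≡ 45·63·64 ≡ 64 (mod 109)

64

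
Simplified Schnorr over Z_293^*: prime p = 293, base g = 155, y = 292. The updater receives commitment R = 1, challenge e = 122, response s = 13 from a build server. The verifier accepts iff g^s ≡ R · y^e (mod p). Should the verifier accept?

g^s mod p:
155^13 mod 293 = 155
R · y^e mod p:
292^122 mod 293 = 1
1·1 = 1 ≡ 1 (mod 293)
155 ≠ 1; the check fails.

reject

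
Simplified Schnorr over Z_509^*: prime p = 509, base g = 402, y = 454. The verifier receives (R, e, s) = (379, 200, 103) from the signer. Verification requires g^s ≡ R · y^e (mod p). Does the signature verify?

verifies

g^s mod p:
402^2 = 161604 ≡ 251
402^4 ≡ 251^2 = 63001 ≡ 394
402^8 ≡ 394^2 = 155236 ≡ 500
402^16 ≡ 500^2 = 250000 ≡ 81
402^32 ≡ 81^2 = 6561 ≡ 453
402^64 ≡ 453^2 = 205209 ≡ 82
103 = 64 + 32 + 4 + 2 + 1, so 402^103 ≡ 82·453·394·251·402 ≡ 118 (mod 509)
R · y^e mod p:
454^2 = 206116 ≡ 480
454^4 ≡ 480^2 = 230400 ≡ 332
454^8 ≡ 332^2 = 110224 ≡ 280
454^16 ≡ 280^2 = 78400 ≡ 14
454^32 ≡ 14^2 = 196
454^64 ≡ 196^2 = 38416 ≡ 241
454^128 ≡ 241^2 = 58081 ≡ 55
200 = 128 + 64 + 8, so 454^200 ≡ 55·241·280 ≡ 281 (mod 509)
379·281 = 106499 ≡ 118 (mod 509)
118 ≡ 118 (mod 509); signature holds.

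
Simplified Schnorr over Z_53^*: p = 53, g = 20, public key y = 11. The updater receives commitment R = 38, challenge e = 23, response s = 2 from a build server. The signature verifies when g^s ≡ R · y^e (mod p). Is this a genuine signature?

g^s mod p:
20^2 = 400 ≡ 29
R · y^e mod p:
11^2 = 121 ≡ 15
11^4 ≡ 15^2 = 225 ≡ 13
11^8 ≡ 13^2 = 169 ≡ 10
11^16 ≡ 10^2 = 100 ≡ 47
23 = 16 + 4 + 2 + 1, so 11^23 ≡ 47·13·15·11 ≡ 9 (mod 53)
38·9 = 342 ≡ 24 (mod 53)
29 ≠ 24; the check fails.

forged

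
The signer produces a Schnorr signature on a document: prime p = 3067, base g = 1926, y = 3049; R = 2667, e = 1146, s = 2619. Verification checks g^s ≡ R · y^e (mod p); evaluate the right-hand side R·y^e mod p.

2870

Squares mod 3067: 3049^1≡3049, 3049^2≡324, 3049^4≡698, 3049^8≡2618, 3049^16≡2246, 3049^32≡2368, 3049^64≡948, 3049^128≡73, 3049^256≡2262, 3049^512≡888, 3049^1024≡325
1146 = 1024 + 64 + 32 + 16 + 8 + 2, so 3049^1146 ≡ 325·948·2368·2246·2618·324 ≡ 1603 (mod 3067)
R · y^e ≡ 2667·1603 = 4275201 ≡ 2870 (mod 3067)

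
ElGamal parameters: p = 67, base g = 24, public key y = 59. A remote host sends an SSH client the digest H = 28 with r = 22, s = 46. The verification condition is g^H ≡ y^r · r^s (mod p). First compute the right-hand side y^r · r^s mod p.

59^2 = 3481 ≡ 64
59^4 ≡ 64^2 = 4096 ≡ 9
59^8 ≡ 9^2 = 81 ≡ 14
59^16 ≡ 14^2 = 196 ≡ 62
22 = 16 + 4 + 2, so 59^22 ≡ 62·9·64 ≡ 1 (mod 67)
22^2 = 484 ≡ 15
22^4 ≡ 15^2 = 225 ≡ 24
22^8 ≡ 24^2 = 576 ≡ 40
22^16 ≡ 40^2 = 1600 ≡ 59
22^32 ≡ 59^2 = 3481 ≡ 64
46 = 32 + 8 + 4 + 2, so 22^46 ≡ 64·40·24·15 ≡ 15 (mod 67)
y^r · r^s ≡ 1·15 = 15 ≡ 15 (mod 67)

15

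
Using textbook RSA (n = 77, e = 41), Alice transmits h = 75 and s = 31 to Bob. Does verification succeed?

s^2 ≡ 31^2 = 961 ≡ 37
s^4 ≡ 37^2 = 1369 ≡ 60
s^8 ≡ 60^2 = 3600 ≡ 58
s^16 ≡ 58^2 = 3364 ≡ 53
s^32 ≡ 53^2 = 2809 ≡ 37
41 = 32 + 8 + 1, so s^41 ≡ 37·58·31 ≡ 75 (mod 77)
75 = h, so the signature checks out.

passes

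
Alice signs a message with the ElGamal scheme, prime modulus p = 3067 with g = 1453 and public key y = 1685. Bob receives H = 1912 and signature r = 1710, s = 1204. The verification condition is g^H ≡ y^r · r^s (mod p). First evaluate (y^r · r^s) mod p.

786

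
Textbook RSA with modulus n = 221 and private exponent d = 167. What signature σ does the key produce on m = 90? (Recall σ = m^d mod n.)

129

Squares mod 221: m^1≡90, m^2≡144, m^4≡183, m^8≡118, m^16≡1, m^32≡1, m^64≡1, m^128≡1
167 = 128 + 32 + 4 + 2 + 1, so m^167 ≡ 1·1·183·144·90 ≡ 129 (mod 221)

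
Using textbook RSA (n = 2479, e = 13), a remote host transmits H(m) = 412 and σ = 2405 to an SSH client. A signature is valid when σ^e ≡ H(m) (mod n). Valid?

Squares mod 2479: σ^1≡2405, σ^2≡518, σ^4≡592, σ^8≡925
13 = 8 + 4 + 1, so σ^13 ≡ 925·592·2405 ≡ 1813 (mod 2479)
σ^13 mod 2479 = 1813, but H(m) = 412.

no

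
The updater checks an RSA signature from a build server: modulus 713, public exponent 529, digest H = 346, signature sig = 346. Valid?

Squares mod 713: sig^1≡346, sig^2≡645, sig^4≡346, sig^8≡645, sig^16≡346, sig^32≡645, sig^64≡346, sig^128≡645, sig^256≡346, sig^512≡645
529 = 512 + 16 + 1, so sig^529 ≡ 645·346·346 ≡ 346 (mod 713)
346 = H, so the signature checks out.

yes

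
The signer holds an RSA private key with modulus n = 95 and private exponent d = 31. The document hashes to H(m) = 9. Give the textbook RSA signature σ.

44

Squares mod 95: (H(m))^1≡9, (H(m))^2≡81, (H(m))^4≡6, (H(m))^8≡36, (H(m))^16≡61
31 = 16 + 8 + 4 + 2 + 1, so (H(m))^31 ≡ 61·36·6·81·9 ≡ 44 (mod 95)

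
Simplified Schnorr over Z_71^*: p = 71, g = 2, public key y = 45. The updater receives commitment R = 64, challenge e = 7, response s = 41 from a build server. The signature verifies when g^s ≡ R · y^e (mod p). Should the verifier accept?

accept

g^s mod p:
Squares mod 71: 2^1≡2, 2^2≡4, 2^4≡16, 2^8≡43, 2^16≡3, 2^32≡9
41 = 32 + 8 + 1, so 2^41 ≡ 9·43·2 ≡ 64 (mod 71)
R · y^e mod p:
Squares mod 71: 45^1≡45, 45^2≡37, 45^4≡20
7 = 4 + 2 + 1, so 45^7 ≡ 20·37·45 ≡ 1 (mod 71)
64·1 = 64 ≡ 64 (mod 71)
64 ≡ 64 (mod 71); signature holds.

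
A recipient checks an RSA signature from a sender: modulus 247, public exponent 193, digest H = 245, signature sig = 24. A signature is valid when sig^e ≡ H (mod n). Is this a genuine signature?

genuine

Squares mod 247: sig^1≡24, sig^2≡82, sig^4≡55, sig^8≡61, sig^16≡16, sig^32≡9, sig^64≡81, sig^128≡139
193 = 128 + 64 + 1, so sig^193 ≡ 139·81·24 ≡ 245 (mod 247)
Since 245 equals the digest 245, verification succeeds.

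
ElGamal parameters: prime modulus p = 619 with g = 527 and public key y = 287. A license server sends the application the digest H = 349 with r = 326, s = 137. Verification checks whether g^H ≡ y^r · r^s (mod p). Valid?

Left side g^H mod p:
527^2 = 277729 ≡ 417
527^4 ≡ 417^2 = 173889 ≡ 569
527^8 ≡ 569^2 = 323761 ≡ 24
527^16 ≡ 24^2 = 576
527^32 ≡ 576^2 = 331776 ≡ 611
527^64 ≡ 611^2 = 373321 ≡ 64
527^128 ≡ 64^2 = 4096 ≡ 382
527^256 ≡ 382^2 = 145924 ≡ 459
349 = 256 + 64 + 16 + 8 + 4 + 1, so 527^349 ≡ 459·64·576·24·569·527 ≡ 192 (mod 619)
Right side y^r · r^s mod p:
287^2 = 82369 ≡ 42
287^4 ≡ 42^2 = 1764 ≡ 526
287^8 ≡ 526^2 = 276676 ≡ 602
287^16 ≡ 602^2 = 362404 ≡ 289
287^32 ≡ 289^2 = 83521 ≡ 575
287^64 ≡ 575^2 = 330625 ≡ 79
287^128 ≡ 79^2 = 6241 ≡ 51
287^256 ≡ 51^2 = 2601 ≡ 125
326 = 256 + 64 + 4 + 2, so 287^326 ≡ 125·79·526·42 ≡ 616 (mod 619)
326^2 = 106276 ≡ 427
326^4 ≡ 427^2 = 182329 ≡ 343
326^8 ≡ 343^2 = 117649 ≡ 39
326^16 ≡ 39^2 = 1521 ≡ 283
326^32 ≡ 283^2 = 80089 ≡ 238
326^64 ≡ 238^2 = 56644 ≡ 315
326^128 ≡ 315^2 = 99225 ≡ 185
137 = 128 + 8 + 1, so 326^137 ≡ 185·39·326 ≡ 509 (mod 619)
616·509 = 313544 ≡ 330 (mod 619)
192 ≠ 330, so verification fails.

no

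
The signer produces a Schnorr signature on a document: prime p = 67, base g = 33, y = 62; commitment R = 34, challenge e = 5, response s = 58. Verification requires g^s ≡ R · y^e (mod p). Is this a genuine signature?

forged

g^s mod p:
33^2 = 1089 ≡ 17
33^4 ≡ 17^2 = 289 ≡ 21
33^8 ≡ 21^2 = 441 ≡ 39
33^16 ≡ 39^2 = 1521 ≡ 47
33^32 ≡ 47^2 = 2209 ≡ 65
58 = 32 + 16 + 8 + 2, so 33^58 ≡ 65·47·39·17 ≡ 55 (mod 67)
R · y^e mod p:
62^2 = 3844 ≡ 25
62^4 ≡ 25^2 = 625 ≡ 22
5 = 4 + 1, so 62^5 ≡ 22·62 ≡ 24 (mod 67)
34·24 = 816 ≡ 12 (mod 67)
55 ≠ 12; the check fails.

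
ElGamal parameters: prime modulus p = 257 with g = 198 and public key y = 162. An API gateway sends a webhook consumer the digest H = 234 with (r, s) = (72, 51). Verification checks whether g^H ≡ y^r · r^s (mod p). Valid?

no

Left side g^H mod p:
Squares mod 257: 198^1≡198, 198^2≡140, 198^4≡68, 198^8≡255, 198^16≡4, 198^32≡16, 198^64≡256, 198^128≡1
234 = 128 + 64 + 32 + 8 + 2, so 198^234 ≡ 1·256·16·255·140 ≡ 111 (mod 257)
Right side y^r · r^s mod p:
Squares mod 257: 162^1≡162, 162^2≡30, 162^4≡129, 162^8≡193, 162^16≡241, 162^32≡256, 162^64≡1
72 = 64 + 8, so 162^72 ≡ 1·193 ≡ 193 (mod 257)
Squares mod 257: 72^1≡72, 72^2≡44, 72^4≡137, 72^8≡8, 72^16≡64, 72^32≡241
51 = 32 + 16 + 2 + 1, so 72^51 ≡ 241·64·44·72 ≡ 79 (mod 257)
193·79 = 15247 ≡ 84 (mod 257)
111 ≠ 84, so verification fails.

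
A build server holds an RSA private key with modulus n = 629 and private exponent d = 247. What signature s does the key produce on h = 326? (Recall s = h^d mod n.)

300

h^2 ≡ 326^2 = 106276 ≡ 604
h^4 ≡ 604^2 = 364816 ≡ 625
h^8 ≡ 625^2 = 390625 ≡ 16
h^16 ≡ 16^2 = 256
h^32 ≡ 256^2 = 65536 ≡ 120
h^64 ≡ 120^2 = 14400 ≡ 562
h^128 ≡ 562^2 = 315844 ≡ 86
247 = 128 + 64 + 32 + 16 + 4 + 2 + 1, so h^247 ≡ 86·562·120·256·625·604·326 ≡ 300 (mod 629)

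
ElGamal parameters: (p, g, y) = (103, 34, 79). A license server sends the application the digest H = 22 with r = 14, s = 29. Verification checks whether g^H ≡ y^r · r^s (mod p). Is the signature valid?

invalid

Left side g^H mod p:
34^2 = 1156 ≡ 23
34^4 ≡ 23^2 = 529 ≡ 14
34^8 ≡ 14^2 = 196 ≡ 93
34^16 ≡ 93^2 = 8649 ≡ 100
22 = 16 + 4 + 2, so 34^22 ≡ 100·14·23 ≡ 64 (mod 103)
Right side y^r · r^s mod p:
79^2 = 6241 ≡ 61
79^4 ≡ 61^2 = 3721 ≡ 13
79^8 ≡ 13^2 = 169 ≡ 66
14 = 8 + 4 + 2, so 79^14 ≡ 66·13·61 ≡ 14 (mod 103)
14^2 = 196 ≡ 93
14^4 ≡ 93^2 = 8649 ≡ 100
14^8 ≡ 100^2 = 10000 ≡ 9
14^16 ≡ 9^2 = 81
29 = 16 + 8 + 4 + 1, so 14^29 ≡ 81·9·100·14 ≡ 76 (mod 103)
14·76 = 1064 ≡ 34 (mod 103)
64 ≠ 34, so verification fails.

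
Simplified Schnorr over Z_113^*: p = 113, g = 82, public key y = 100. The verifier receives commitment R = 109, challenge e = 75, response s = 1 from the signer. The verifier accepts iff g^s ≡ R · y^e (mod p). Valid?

yes

g^s mod p:
82^1 mod 113 = 82
R · y^e mod p:
100^75 mod 113 = 36
109·36 = 3924 ≡ 82 (mod 113)
82 ≡ 82 (mod 113); signature holds.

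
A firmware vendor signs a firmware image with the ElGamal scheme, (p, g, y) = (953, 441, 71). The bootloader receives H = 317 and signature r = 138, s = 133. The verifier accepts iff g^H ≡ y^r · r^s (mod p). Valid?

Left side g^H mod p:
441^2 = 194481 ≡ 69
441^4 ≡ 69^2 = 4761 ≡ 949
441^8 ≡ 949^2 = 900601 ≡ 16
441^16 ≡ 16^2 = 256
441^32 ≡ 256^2 = 65536 ≡ 732
441^64 ≡ 732^2 = 535824 ≡ 238
441^128 ≡ 238^2 = 56644 ≡ 417
441^256 ≡ 417^2 = 173889 ≡ 443
317 = 256 + 32 + 16 + 8 + 4 + 1, so 441^317 ≡ 443·732·256·16·949·441 ≡ 119 (mod 953)
Right side y^r · r^s mod p:
71^2 = 5041 ≡ 276
71^4 ≡ 276^2 = 76176 ≡ 889
71^8 ≡ 889^2 = 790321 ≡ 284
71^16 ≡ 284^2 = 80656 ≡ 604
71^32 ≡ 604^2 = 364816 ≡ 770
71^64 ≡ 770^2 = 592900 ≡ 134
71^128 ≡ 134^2 = 17956 ≡ 802
138 = 128 + 8 + 2, so 71^138 ≡ 802·284·276 ≡ 276 (mod 953)
138^2 = 19044 ≡ 937
138^4 ≡ 937^2 = 877969 ≡ 256
138^8 ≡ 256^2 = 65536 ≡ 732
138^16 ≡ 732^2 = 535824 ≡ 238
138^32 ≡ 238^2 = 56644 ≡ 417
138^64 ≡ 417^2 = 173889 ≡ 443
138^128 ≡ 443^2 = 196249 ≡ 884
133 = 128 + 4 + 1, so 138^133 ≡ 884·256·138 ≡ 142 (mod 953)
276·142 = 39192 ≡ 119 (mod 953)
119 ≡ 119 (mod 953), so the signature is genuine.

yes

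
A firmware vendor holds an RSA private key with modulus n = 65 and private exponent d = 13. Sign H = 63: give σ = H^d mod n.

63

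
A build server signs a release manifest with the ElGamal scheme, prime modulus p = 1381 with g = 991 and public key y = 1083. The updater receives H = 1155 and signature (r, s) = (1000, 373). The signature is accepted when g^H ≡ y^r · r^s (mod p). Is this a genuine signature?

Left side g^H mod p:
991^2 = 982081 ≡ 190
991^4 ≡ 190^2 = 36100 ≡ 194
991^8 ≡ 194^2 = 37636 ≡ 349
991^16 ≡ 349^2 = 121801 ≡ 273
991^32 ≡ 273^2 = 74529 ≡ 1336
991^64 ≡ 1336^2 = 1784896 ≡ 644
991^128 ≡ 644^2 = 414736 ≡ 436
991^256 ≡ 436^2 = 190096 ≡ 899
991^512 ≡ 899^2 = 808201 ≡ 316
991^1024 ≡ 316^2 = 99856 ≡ 424
1155 = 1024 + 128 + 2 + 1, so 991^1155 ≡ 424·436·190·991 ≡ 1086 (mod 1381)
Right side y^r · r^s mod p:
1083^2 = 1172889 ≡ 420
1083^4 ≡ 420^2 = 176400 ≡ 1013
1083^8 ≡ 1013^2 = 1026169 ≡ 86
1083^16 ≡ 86^2 = 7396 ≡ 491
1083^32 ≡ 491^2 = 241081 ≡ 787
1083^64 ≡ 787^2 = 619369 ≡ 681
1083^128 ≡ 681^2 = 463761 ≡ 1126
1083^256 ≡ 1126^2 = 1267876 ≡ 118
1083^512 ≡ 118^2 = 13924 ≡ 114
1000 = 512 + 256 + 128 + 64 + 32 + 8, so 1083^1000 ≡ 114·118·1126·681·787·86 ≡ 169 (mod 1381)
1000^2 = 1000000 ≡ 156
1000^4 ≡ 156^2 = 24336 ≡ 859
1000^8 ≡ 859^2 = 737881 ≡ 427
1000^16 ≡ 427^2 = 182329 ≡ 37
1000^32 ≡ 37^2 = 1369
1000^64 ≡ 1369^2 = 1874161 ≡ 144
1000^128 ≡ 144^2 = 20736 ≡ 21
1000^256 ≡ 21^2 = 441
373 = 256 + 64 + 32 + 16 + 4 + 1, so 1000^373 ≡ 441·144·1369·37·859·1000 ≡ 437 (mod 1381)
169·437 = 73853 ≡ 660 (mod 1381)
1086 ≠ 660, so verification fails.

forged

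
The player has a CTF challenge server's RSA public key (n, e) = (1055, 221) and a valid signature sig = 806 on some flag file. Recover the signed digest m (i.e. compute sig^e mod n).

476

sig^2 ≡ 806^2 = 649636 ≡ 811
sig^4 ≡ 811^2 = 657721 ≡ 456
sig^8 ≡ 456^2 = 207936 ≡ 101
sig^16 ≡ 101^2 = 10201 ≡ 706
sig^32 ≡ 706^2 = 498436 ≡ 476
sig^64 ≡ 476^2 = 226576 ≡ 806
sig^128 ≡ 806^2 = 649636 ≡ 811
221 = 128 + 64 + 16 + 8 + 4 + 1, so sig^221 ≡ 811·806·706·101·456·806 ≡ 476 (mod 1055)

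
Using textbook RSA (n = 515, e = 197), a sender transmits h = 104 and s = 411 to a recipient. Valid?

no

s^2 ≡ 411^2 = 168921 ≡ 1
s^4 ≡ 1^2 = 1
s^8 ≡ 1^2 = 1
s^16 ≡ 1^2 = 1
s^32 ≡ 1^2 = 1
s^64 ≡ 1^2 = 1
s^128 ≡ 1^2 = 1
197 = 128 + 64 + 4 + 1, so s^197 ≡ 1·1·1·411 ≡ 411 (mod 515)
s^197 mod 515 = 411, but h = 104.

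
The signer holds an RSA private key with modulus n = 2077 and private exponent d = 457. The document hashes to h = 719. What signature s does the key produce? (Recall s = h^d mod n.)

h^2 ≡ 719^2 = 516961 ≡ 1865
h^4 ≡ 1865^2 = 3478225 ≡ 1327
h^8 ≡ 1327^2 = 1760929 ≡ 1710
h^16 ≡ 1710^2 = 2924100 ≡ 1761
h^32 ≡ 1761^2 = 3101121 ≡ 160
h^64 ≡ 160^2 = 25600 ≡ 676
h^128 ≡ 676^2 = 456976 ≡ 36
h^256 ≡ 36^2 = 1296
457 = 256 + 128 + 64 + 8 + 1, so h^457 ≡ 1296·36·676·1710·719 ≡ 936 (mod 2077)

936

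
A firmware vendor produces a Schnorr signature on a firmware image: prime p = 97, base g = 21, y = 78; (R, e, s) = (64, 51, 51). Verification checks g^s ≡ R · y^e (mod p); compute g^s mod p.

51

21^51 mod 97 = 51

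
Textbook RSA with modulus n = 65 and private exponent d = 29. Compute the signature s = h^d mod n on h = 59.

h^2 ≡ 59^2 = 3481 ≡ 36
h^4 ≡ 36^2 = 1296 ≡ 61
h^8 ≡ 61^2 = 3721 ≡ 16
h^16 ≡ 16^2 = 256 ≡ 61
29 = 16 + 8 + 4 + 1, so h^29 ≡ 61·16·61·59 ≡ 24 (mod 65)

24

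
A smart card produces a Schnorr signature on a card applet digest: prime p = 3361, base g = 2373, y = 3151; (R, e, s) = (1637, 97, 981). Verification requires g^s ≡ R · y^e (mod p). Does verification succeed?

passes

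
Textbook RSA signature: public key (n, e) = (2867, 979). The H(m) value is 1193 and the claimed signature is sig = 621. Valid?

no

sig^2 ≡ 621^2 = 385641 ≡ 1463
sig^4 ≡ 1463^2 = 2140369 ≡ 1587
sig^8 ≡ 1587^2 = 2518569 ≡ 1343
sig^16 ≡ 1343^2 = 1803649 ≡ 306
sig^32 ≡ 306^2 = 93636 ≡ 1892
sig^64 ≡ 1892^2 = 3579664 ≡ 1648
sig^128 ≡ 1648^2 = 2715904 ≡ 855
sig^256 ≡ 855^2 = 731025 ≡ 2807
sig^512 ≡ 2807^2 = 7879249 ≡ 733
979 = 512 + 256 + 128 + 64 + 16 + 2 + 1, so sig^979 ≡ 733·2807·855·1648·306·1463·621 ≡ 1636 (mod 2867)
1636 ≠ 1193, so verification fails.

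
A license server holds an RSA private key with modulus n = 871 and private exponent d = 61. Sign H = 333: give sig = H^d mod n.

Squares mod 871: H^1≡333, H^2≡272, H^4≡820, H^8≡859, H^16≡144, H^32≡703
61 = 32 + 16 + 8 + 4 + 1, so H^61 ≡ 703·144·859·820·333 ≡ 827 (mod 871)

827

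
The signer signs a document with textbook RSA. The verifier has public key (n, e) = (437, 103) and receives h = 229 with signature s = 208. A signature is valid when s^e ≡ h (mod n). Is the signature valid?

s^2 ≡ 208^2 = 43264 ≡ 1
s^4 ≡ 1^2 = 1
s^8 ≡ 1^2 = 1
s^16 ≡ 1^2 = 1
s^32 ≡ 1^2 = 1
s^64 ≡ 1^2 = 1
103 = 64 + 32 + 4 + 2 + 1, so s^103 ≡ 1·1·1·1·208 ≡ 208 (mod 437)
208 ≠ 229, so verification fails.

invalid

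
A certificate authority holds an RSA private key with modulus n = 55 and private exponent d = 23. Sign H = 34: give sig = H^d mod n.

34

H^23 mod 55 = 34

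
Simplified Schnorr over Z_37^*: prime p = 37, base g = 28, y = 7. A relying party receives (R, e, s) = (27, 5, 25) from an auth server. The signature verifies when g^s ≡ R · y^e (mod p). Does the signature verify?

verifies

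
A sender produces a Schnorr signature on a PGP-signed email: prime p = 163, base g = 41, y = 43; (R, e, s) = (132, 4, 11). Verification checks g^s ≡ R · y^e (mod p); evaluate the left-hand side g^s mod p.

41^11 mod 163 = 95

95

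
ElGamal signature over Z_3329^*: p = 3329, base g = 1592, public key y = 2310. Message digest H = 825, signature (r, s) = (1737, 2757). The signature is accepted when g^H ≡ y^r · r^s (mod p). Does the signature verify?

Left side g^H mod p:
1592^2 = 2534464 ≡ 1095
1592^4 ≡ 1095^2 = 1199025 ≡ 585
1592^8 ≡ 585^2 = 342225 ≡ 2667
1592^16 ≡ 2667^2 = 7112889 ≡ 2145
1592^32 ≡ 2145^2 = 4601025 ≡ 347
1592^64 ≡ 347^2 = 120409 ≡ 565
1592^128 ≡ 565^2 = 319225 ≡ 2970
1592^256 ≡ 2970^2 = 8820900 ≡ 2379
1592^512 ≡ 2379^2 = 5659641 ≡ 341
825 = 512 + 256 + 32 + 16 + 8 + 1, so 1592^825 ≡ 341·2379·347·2145·2667·1592 ≡ 2034 (mod 3329)
Right side y^r · r^s mod p:
2310^2 = 5336100 ≡ 3042
2310^4 ≡ 3042^2 = 9253764 ≡ 2473
2310^8 ≡ 2473^2 = 6115729 ≡ 356
2310^16 ≡ 356^2 = 126736 ≡ 234
2310^32 ≡ 234^2 = 54756 ≡ 1492
2310^64 ≡ 1492^2 = 2226064 ≡ 2292
2310^128 ≡ 2292^2 = 5253264 ≡ 102
2310^256 ≡ 102^2 = 10404 ≡ 417
2310^512 ≡ 417^2 = 173889 ≡ 781
2310^1024 ≡ 781^2 = 609961 ≡ 754
1737 = 1024 + 512 + 128 + 64 + 8 + 1, so 2310^1737 ≡ 754·781·102·2292·356·2310 ≡ 2610 (mod 3329)
1737^2 = 3017169 ≡ 1095
1737^4 ≡ 1095^2 = 1199025 ≡ 585
1737^8 ≡ 585^2 = 342225 ≡ 2667
1737^16 ≡ 2667^2 = 7112889 ≡ 2145
1737^32 ≡ 2145^2 = 4601025 ≡ 347
1737^64 ≡ 347^2 = 120409 ≡ 565
1737^128 ≡ 565^2 = 319225 ≡ 2970
1737^256 ≡ 2970^2 = 8820900 ≡ 2379
1737^512 ≡ 2379^2 = 5659641 ≡ 341
1737^1024 ≡ 341^2 = 116281 ≡ 3095
1737^2048 ≡ 3095^2 = 9579025 ≡ 1492
2757 = 2048 + 512 + 128 + 64 + 4 + 1, so 1737^2757 ≡ 1492·341·2970·565·585·1737 ≡ 988 (mod 3329)
2610·988 = 2578680 ≡ 2034 (mod 3329)
2034 ≡ 2034 (mod 3329), so the signature is genuine.

verifies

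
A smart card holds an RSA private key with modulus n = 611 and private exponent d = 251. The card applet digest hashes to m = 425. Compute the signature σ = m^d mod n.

341

m^2 ≡ 425^2 = 180625 ≡ 380
m^4 ≡ 380^2 = 144400 ≡ 204
m^8 ≡ 204^2 = 41616 ≡ 68
m^16 ≡ 68^2 = 4624 ≡ 347
m^32 ≡ 347^2 = 120409 ≡ 42
m^64 ≡ 42^2 = 1764 ≡ 542
m^128 ≡ 542^2 = 293764 ≡ 484
251 = 128 + 64 + 32 + 16 + 8 + 2 + 1, so m^251 ≡ 484·542·42·347·68·380·425 ≡ 341 (mod 611)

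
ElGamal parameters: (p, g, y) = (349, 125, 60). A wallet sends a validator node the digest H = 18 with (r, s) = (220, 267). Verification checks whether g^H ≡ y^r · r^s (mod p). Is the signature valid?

invalid

Left side g^H mod p:
125^18 mod 349 = 322
Right side y^r · r^s mod p:
60^220 mod 349 = 224
220^267 mod 349 = 338
224·338 = 75712 ≡ 328 (mod 349)
322 ≠ 328, so verification fails.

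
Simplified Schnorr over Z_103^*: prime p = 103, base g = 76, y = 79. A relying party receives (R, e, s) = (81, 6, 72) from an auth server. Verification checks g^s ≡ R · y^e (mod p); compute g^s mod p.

64

76^72 mod 103 = 64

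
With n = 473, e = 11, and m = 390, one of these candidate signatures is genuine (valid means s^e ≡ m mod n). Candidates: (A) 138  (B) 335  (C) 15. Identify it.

B

Candidate A: Squares mod 473: 138^1≡138, 138^2≡124, 138^4≡240, 138^8≡367; 11 = 8 + 2 + 1, so 138^11 ≡ 367·124·138 ≡ 83 (mod 473)
Candidate B: Squares mod 473: 335^1≡335, 335^2≡124, 335^4≡240, 335^8≡367; 11 = 8 + 2 + 1, so 335^11 ≡ 367·124·335 ≡ 390 (mod 473)
  → matches m = 390
Candidate C: Squares mod 473: 15^1≡15, 15^2≡225, 15^4≡14, 15^8≡196; 11 = 8 + 2 + 1, so 15^11 ≡ 196·225·15 ≡ 246 (mod 473)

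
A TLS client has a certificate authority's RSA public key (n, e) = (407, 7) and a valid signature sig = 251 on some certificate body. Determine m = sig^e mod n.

Squares mod 407: sig^1≡251, sig^2≡323, sig^4≡137
7 = 4 + 2 + 1, so sig^7 ≡ 137·323·251 ≡ 378 (mod 407)

378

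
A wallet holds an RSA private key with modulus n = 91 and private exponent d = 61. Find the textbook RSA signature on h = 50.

h^61 mod 91 = 50

50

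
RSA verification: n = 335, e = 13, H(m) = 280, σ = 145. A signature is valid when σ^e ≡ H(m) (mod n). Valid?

yes

σ^2 ≡ 145^2 = 21025 ≡ 255
σ^4 ≡ 255^2 = 65025 ≡ 35
σ^8 ≡ 35^2 = 1225 ≡ 220
13 = 8 + 4 + 1, so σ^13 ≡ 220·35·145 ≡ 280 (mod 335)
σ^13 mod 335 = 280 matches H(m).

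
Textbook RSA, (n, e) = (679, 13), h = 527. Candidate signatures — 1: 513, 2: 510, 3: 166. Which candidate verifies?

Candidate 1: Squares mod 679: 513^1≡513, 513^2≡396, 513^4≡646, 513^8≡410; 13 = 8 + 4 + 1, so 513^13 ≡ 410·646·513 ≡ 527 (mod 679)
  → matches h = 527
Candidate 2: Squares mod 679: 510^1≡510, 510^2≡43, 510^4≡491, 510^8≡36; 13 = 8 + 4 + 1, so 510^13 ≡ 36·491·510 ≡ 356 (mod 679)
Candidate 3: Squares mod 679: 166^1≡166, 166^2≡396, 166^4≡646, 166^8≡410; 13 = 8 + 4 + 1, so 166^13 ≡ 410·646·166 ≡ 152 (mod 679)

1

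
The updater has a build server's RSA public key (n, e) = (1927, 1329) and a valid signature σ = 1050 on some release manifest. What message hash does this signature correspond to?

σ^1329 mod 1927 = 1089

1089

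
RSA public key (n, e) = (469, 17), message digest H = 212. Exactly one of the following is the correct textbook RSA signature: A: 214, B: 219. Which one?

A

Candidate A: Squares mod 469: 214^1≡214, 214^2≡303, 214^4≡354, 214^8≡93, 214^16≡207; 17 = 16 + 1, so 214^17 ≡ 207·214 ≡ 212 (mod 469)
  → matches H = 212
Candidate B: Squares mod 469: 219^1≡219, 219^2≡123, 219^4≡121, 219^8≡102, 219^16≡86; 17 = 16 + 1, so 219^17 ≡ 86·219 ≡ 74 (mod 469)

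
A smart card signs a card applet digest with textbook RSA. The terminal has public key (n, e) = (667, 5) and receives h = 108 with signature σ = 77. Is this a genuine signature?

genuine

σ^2 ≡ 77^2 = 5929 ≡ 593
σ^4 ≡ 593^2 = 351649 ≡ 140
5 = 4 + 1, so σ^5 ≡ 140·77 ≡ 108 (mod 667)
108 = h, so the signature checks out.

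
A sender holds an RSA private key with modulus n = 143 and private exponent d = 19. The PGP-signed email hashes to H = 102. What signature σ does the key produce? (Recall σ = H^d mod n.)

15

H^2 ≡ 102^2 = 10404 ≡ 108
H^4 ≡ 108^2 = 11664 ≡ 81
H^8 ≡ 81^2 = 6561 ≡ 126
H^16 ≡ 126^2 = 15876 ≡ 3
19 = 16 + 2 + 1, so H^19 ≡ 3·108·102 ≡ 15 (mod 143)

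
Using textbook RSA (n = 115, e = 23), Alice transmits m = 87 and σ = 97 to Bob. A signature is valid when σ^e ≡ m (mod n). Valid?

Squares mod 115: σ^1≡97, σ^2≡94, σ^4≡96, σ^8≡16, σ^16≡26
23 = 16 + 4 + 2 + 1, so σ^23 ≡ 26·96·94·97 ≡ 28 (mod 115)
σ^23 mod 115 = 28, but m = 87.

no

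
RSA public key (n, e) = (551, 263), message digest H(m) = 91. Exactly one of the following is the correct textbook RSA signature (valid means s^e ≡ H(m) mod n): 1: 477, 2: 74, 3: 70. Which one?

1

Candidate 1: Squares mod 551: 477^1≡477, 477^2≡517, 477^4≡54, 477^8≡161, 477^16≡24, 477^32≡25, 477^64≡74, 477^128≡517, 477^256≡54; 263 = 256 + 4 + 2 + 1, so 477^263 ≡ 54·54·517·477 ≡ 91 (mod 551)
  → matches H(m) = 91
Candidate 2: Squares mod 551: 74^1≡74, 74^2≡517, 74^4≡54, 74^8≡161, 74^16≡24, 74^32≡25, 74^64≡74, 74^128≡517, 74^256≡54; 263 = 256 + 4 + 2 + 1, so 74^263 ≡ 54·54·517·74 ≡ 460 (mod 551)
Candidate 3: Squares mod 551: 70^1≡70, 70^2≡492, 70^4≡175, 70^8≡320, 70^16≡465, 70^32≡233, 70^64≡291, 70^128≡378, 70^256≡175; 263 = 256 + 4 + 2 + 1, so 70^263 ≡ 175·175·492·70 ≡ 249 (mod 551)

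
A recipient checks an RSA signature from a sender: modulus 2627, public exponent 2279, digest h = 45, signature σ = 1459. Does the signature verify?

σ^2 ≡ 1459^2 = 2128681 ≡ 811
σ^4 ≡ 811^2 = 657721 ≡ 971
σ^8 ≡ 971^2 = 942841 ≡ 2375
σ^16 ≡ 2375^2 = 5640625 ≡ 456
σ^32 ≡ 456^2 = 207936 ≡ 403
σ^64 ≡ 403^2 = 162409 ≡ 2162
σ^128 ≡ 2162^2 = 4674244 ≡ 811
σ^256 ≡ 811^2 = 657721 ≡ 971
σ^512 ≡ 971^2 = 942841 ≡ 2375
σ^1024 ≡ 2375^2 = 5640625 ≡ 456
σ^2048 ≡ 456^2 = 207936 ≡ 403
2279 = 2048 + 128 + 64 + 32 + 4 + 2 + 1, so σ^2279 ≡ 403·811·2162·403·971·811·1459 ≡ 1514 (mod 2627)
The recovered value 1514 does not match the digest 45.

does not verify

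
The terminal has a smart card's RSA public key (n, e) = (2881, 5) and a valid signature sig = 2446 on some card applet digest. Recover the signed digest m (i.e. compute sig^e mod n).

sig^2 ≡ 2446^2 = 5982916 ≡ 1960
sig^4 ≡ 1960^2 = 3841600 ≡ 1227
5 = 4 + 1, so sig^5 ≡ 1227·2446 ≡ 2121 (mod 2881)

2121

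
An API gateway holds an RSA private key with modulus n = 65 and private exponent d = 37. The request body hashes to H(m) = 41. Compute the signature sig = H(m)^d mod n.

41

Squares mod 65: (H(m))^1≡41, (H(m))^2≡56, (H(m))^4≡16, (H(m))^8≡61, (H(m))^16≡16, (H(m))^32≡61
37 = 32 + 4 + 1, so (H(m))^37 ≡ 61·16·41 ≡ 41 (mod 65)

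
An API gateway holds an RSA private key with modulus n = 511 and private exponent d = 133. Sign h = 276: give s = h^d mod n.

290

h^2 ≡ 276^2 = 76176 ≡ 37
h^4 ≡ 37^2 = 1369 ≡ 347
h^8 ≡ 347^2 = 120409 ≡ 324
h^16 ≡ 324^2 = 104976 ≡ 221
h^32 ≡ 221^2 = 48841 ≡ 296
h^64 ≡ 296^2 = 87616 ≡ 235
h^128 ≡ 235^2 = 55225 ≡ 37
133 = 128 + 4 + 1, so h^133 ≡ 37·347·276 ≡ 290 (mod 511)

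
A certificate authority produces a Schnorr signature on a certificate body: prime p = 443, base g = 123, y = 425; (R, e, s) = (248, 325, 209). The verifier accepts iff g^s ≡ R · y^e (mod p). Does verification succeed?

g^s mod p:
123^2 = 15129 ≡ 67
123^4 ≡ 67^2 = 4489 ≡ 59
123^8 ≡ 59^2 = 3481 ≡ 380
123^16 ≡ 380^2 = 144400 ≡ 425
123^32 ≡ 425^2 = 180625 ≡ 324
123^64 ≡ 324^2 = 104976 ≡ 428
123^128 ≡ 428^2 = 183184 ≡ 225
209 = 128 + 64 + 16 + 1, so 123^209 ≡ 225·428·425·123 ≡ 169 (mod 443)
R · y^e mod p:
425^2 = 180625 ≡ 324
425^4 ≡ 324^2 = 104976 ≡ 428
425^8 ≡ 428^2 = 183184 ≡ 225
425^16 ≡ 225^2 = 50625 ≡ 123
425^32 ≡ 123^2 = 15129 ≡ 67
425^64 ≡ 67^2 = 4489 ≡ 59
425^128 ≡ 59^2 = 3481 ≡ 380
425^256 ≡ 380^2 = 144400 ≡ 425
325 = 256 + 64 + 4 + 1, so 425^325 ≡ 425·59·428·425 ≡ 324 (mod 443)
248·324 = 80352 ≡ 169 (mod 443)
169 ≡ 169 (mod 443); signature holds.

passes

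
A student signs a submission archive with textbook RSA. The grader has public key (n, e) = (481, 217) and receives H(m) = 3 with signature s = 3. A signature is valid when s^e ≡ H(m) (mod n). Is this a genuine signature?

Squares mod 481: s^1≡3, s^2≡9, s^4≡81, s^8≡308, s^16≡107, s^32≡386, s^64≡367, s^128≡9
217 = 128 + 64 + 16 + 8 + 1, so s^217 ≡ 9·367·107·308·3 ≡ 3 (mod 481)
Since 3 equals the digest 3, verification succeeds.

genuine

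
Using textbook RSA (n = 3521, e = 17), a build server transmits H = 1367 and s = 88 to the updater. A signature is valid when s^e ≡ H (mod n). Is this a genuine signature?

genuine

Squares mod 3521: s^1≡88, s^2≡702, s^4≡3385, s^8≡891, s^16≡1656
17 = 16 + 1, so s^17 ≡ 1656·88 ≡ 1367 (mod 3521)
1367 = H, so the signature checks out.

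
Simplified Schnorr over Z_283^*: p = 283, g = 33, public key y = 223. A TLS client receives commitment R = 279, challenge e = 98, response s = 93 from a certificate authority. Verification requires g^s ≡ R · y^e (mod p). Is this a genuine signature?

genuine

g^s mod p:
33^2 = 1089 ≡ 240
33^4 ≡ 240^2 = 57600 ≡ 151
33^8 ≡ 151^2 = 22801 ≡ 161
33^16 ≡ 161^2 = 25921 ≡ 168
33^32 ≡ 168^2 = 28224 ≡ 207
33^64 ≡ 207^2 = 42849 ≡ 116
93 = 64 + 16 + 8 + 4 + 1, so 33^93 ≡ 116·168·161·151·33 ≡ 223 (mod 283)
R · y^e mod p:
223^2 = 49729 ≡ 204
223^4 ≡ 204^2 = 41616 ≡ 15
223^8 ≡ 15^2 = 225
223^16 ≡ 225^2 = 50625 ≡ 251
223^32 ≡ 251^2 = 63001 ≡ 175
223^64 ≡ 175^2 = 30625 ≡ 61
98 = 64 + 32 + 2, so 223^98 ≡ 61·175·204 ≡ 15 (mod 283)
279·15 = 4185 ≡ 223 (mod 283)
223 ≡ 223 (mod 283); signature holds.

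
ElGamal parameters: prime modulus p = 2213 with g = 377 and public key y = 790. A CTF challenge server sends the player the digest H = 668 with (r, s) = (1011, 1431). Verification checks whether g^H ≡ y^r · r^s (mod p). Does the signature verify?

verifies

Left side g^H mod p:
377^2 = 142129 ≡ 497
377^4 ≡ 497^2 = 247009 ≡ 1366
377^8 ≡ 1366^2 = 1865956 ≡ 397
377^16 ≡ 397^2 = 157609 ≡ 486
377^32 ≡ 486^2 = 236196 ≡ 1618
377^64 ≡ 1618^2 = 2617924 ≡ 2158
377^128 ≡ 2158^2 = 4656964 ≡ 812
377^256 ≡ 812^2 = 659344 ≡ 2083
377^512 ≡ 2083^2 = 4338889 ≡ 1409
668 = 512 + 128 + 16 + 8 + 4, so 377^668 ≡ 1409·812·486·397·1366 ≡ 2149 (mod 2213)
Right side y^r · r^s mod p:
790^2 = 624100 ≡ 34
790^4 ≡ 34^2 = 1156
790^8 ≡ 1156^2 = 1336336 ≡ 1897
790^16 ≡ 1897^2 = 3598609 ≡ 271
790^32 ≡ 271^2 = 73441 ≡ 412
790^64 ≡ 412^2 = 169744 ≡ 1556
790^128 ≡ 1556^2 = 2421136 ≡ 114
790^256 ≡ 114^2 = 12996 ≡ 1931
790^512 ≡ 1931^2 = 3728761 ≡ 2069
1011 = 512 + 256 + 128 + 64 + 32 + 16 + 2 + 1, so 790^1011 ≡ 2069·1931·114·1556·412·271·34·790 ≡ 1768 (mod 2213)
1011^2 = 1022121 ≡ 1928
1011^4 ≡ 1928^2 = 3717184 ≡ 1557
1011^8 ≡ 1557^2 = 2424249 ≡ 1014
1011^16 ≡ 1014^2 = 1028196 ≡ 1364
1011^32 ≡ 1364^2 = 1860496 ≡ 1576
1011^64 ≡ 1576^2 = 2483776 ≡ 790
1011^128 ≡ 790^2 = 624100 ≡ 34
1011^256 ≡ 34^2 = 1156
1011^512 ≡ 1156^2 = 1336336 ≡ 1897
1011^1024 ≡ 1897^2 = 3598609 ≡ 271
1431 = 1024 + 256 + 128 + 16 + 4 + 2 + 1, so 1011^1431 ≡ 271·1156·34·1364·1557·1928·1011 ≡ 1502 (mod 2213)
1768·1502 = 2655536 ≡ 2149 (mod 2213)
2149 ≡ 2149 (mod 2213), so the signature is genuine.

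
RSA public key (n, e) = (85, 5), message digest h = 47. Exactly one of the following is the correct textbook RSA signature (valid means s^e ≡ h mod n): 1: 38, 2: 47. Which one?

Candidate 1: Squares mod 85: 38^1≡38, 38^2≡84, 38^4≡1; 5 = 4 + 1, so 38^5 ≡ 1·38 ≡ 38 (mod 85)
Candidate 2: Squares mod 85: 47^1≡47, 47^2≡84, 47^4≡1; 5 = 4 + 1, so 47^5 ≡ 1·47 ≡ 47 (mod 85)
  → matches h = 47

2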